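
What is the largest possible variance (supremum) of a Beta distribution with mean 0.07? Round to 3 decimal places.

0.065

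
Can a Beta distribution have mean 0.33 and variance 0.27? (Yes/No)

No

The Beta variance bound is σ² < μ(1−μ).
Here μ(1−μ) = 0.33×0.67 = 0.2211, and 0.27 ≥ 0.2211.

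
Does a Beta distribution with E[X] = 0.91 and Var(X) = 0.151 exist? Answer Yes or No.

The Beta variance bound is σ² < μ(1−μ).
Here μ(1−μ) = 0.91×0.09 = 0.0819, and 0.151 ≥ 0.0819.

No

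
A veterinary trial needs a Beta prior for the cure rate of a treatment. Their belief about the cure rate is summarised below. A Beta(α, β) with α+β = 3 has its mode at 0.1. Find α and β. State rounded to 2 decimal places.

α = 1.10, β = 1.90

Since the density peak of Beta(α,β) is at (α−1)/(α+β−2),
α = 1 + 0.1(3−2) = 1.10 and β = 3 − 1.10 = 1.90.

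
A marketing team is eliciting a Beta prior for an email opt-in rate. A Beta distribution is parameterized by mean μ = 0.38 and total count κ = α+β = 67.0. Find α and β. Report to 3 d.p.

Split κ in proportion μ : (1−μ): α = 0.38·67.0 = 25.460, β = 67.0 − 25.460 = 41.540.

α = 25.460, β = 41.540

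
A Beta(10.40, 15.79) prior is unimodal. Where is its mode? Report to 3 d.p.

The density x^(α−1)(1−x)^(β−1) is maximised at (α−1)/(α+β−2) = 9.40/24.19 = 0.389.

0.389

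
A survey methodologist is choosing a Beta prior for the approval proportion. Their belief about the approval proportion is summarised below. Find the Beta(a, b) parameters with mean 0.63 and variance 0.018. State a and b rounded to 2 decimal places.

a = 7.53, b = 4.42

Write ν = a+b; then a = μν and Var = μ(1−μ)/(ν+1).
ν = μ(1−μ)/Var − 1 = 0.2331/0.018 − 1 = 11.9500.
a = 0.63·11.9500 = 7.53, b = 0.37·11.9500 = 4.42.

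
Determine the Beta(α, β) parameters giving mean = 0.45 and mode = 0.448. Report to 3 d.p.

α = 23.400, β = 28.600

With s = α+β: μ = α/s and mode = (α−1)/(s−2). Eliminating α = μs,
μs − 1 = m(s−2) ⇒ s(μ−m) = 1−2m ⇒ s = 0.104/0.002 = 52.0000.
So α = μs = 23.400, β = (1−μ)s = 28.600.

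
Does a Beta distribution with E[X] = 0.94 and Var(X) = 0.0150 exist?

Yes

The Beta variance bound is σ² < μ(1−μ).
Here μ(1−μ) = 0.94×0.06 = 0.0564, and 0.0150 < 0.0564.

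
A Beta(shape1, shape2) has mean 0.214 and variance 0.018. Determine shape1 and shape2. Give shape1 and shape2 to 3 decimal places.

shape1 = 1.786, shape2 = 6.559

By moment matching, shape1+shape2 = μ(1−μ)/σ² − 1 = (0.214·0.786)/0.018 − 1 = 9.3447 − 1 = 8.3447.
Since shape1/(shape1+shape2) = μ, shape1 = 0.214·8.3447 = 1.786 and shape2 = 0.786·8.3447 = 6.559.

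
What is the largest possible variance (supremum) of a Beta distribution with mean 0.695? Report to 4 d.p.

0.2120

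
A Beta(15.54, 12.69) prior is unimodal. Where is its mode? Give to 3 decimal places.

With α,β > 1, mode = (α−1)/(α+β−2) = 14.54/26.23 = 0.554.

0.554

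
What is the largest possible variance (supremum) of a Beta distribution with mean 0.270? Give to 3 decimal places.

For fixed mean μ the Beta variance is μ(1−μ)/(α+β+1), increasing as α+β decreases.
Its least upper bound (not attained) is μ(1−μ) = 0.270·0.730 = 0.197.

0.197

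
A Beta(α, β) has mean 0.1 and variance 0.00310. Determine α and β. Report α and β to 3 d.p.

α = 2.803, β = 25.229

By moment matching, α+β = μ(1−μ)/σ² − 1 = (0.1·0.9)/0.00310 − 1 = 29.0323 − 1 = 28.0323.
Since α/(α+β) = μ, α = 0.1·28.0323 = 2.803 and β = 0.9·28.0323 = 25.229.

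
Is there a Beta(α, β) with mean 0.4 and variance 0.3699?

No

The Beta variance bound is σ² < μ(1−μ).
Here μ(1−μ) = 0.4×0.6 = 0.24, and 0.3699 ≥ 0.24.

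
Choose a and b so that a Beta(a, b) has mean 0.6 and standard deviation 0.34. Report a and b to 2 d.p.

First σ² = 0.1156. Setting a = μn, b = (1−μ)n with n = a+b,
μ(1−μ)/(n+1) = 0.1156 ⇒ n+1 = 0.24/0.1156 = 2.0761 ⇒ n = 1.0761.
Hence a = 0.6×1.0761 = 0.65, b = 0.4×1.0761 = 0.43.

a = 0.65, b = 0.43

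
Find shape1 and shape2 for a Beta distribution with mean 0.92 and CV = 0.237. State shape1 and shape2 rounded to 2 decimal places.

shape1 = 0.50, shape2 = 0.04

σ = CV·μ = 0.237×0.92 = 0.21804, so σ² = 0.047541.
s+1 = μ(1−μ)/σ² = 0.0736/0.047541 = 1.5481, so s = shape1+shape2 = 0.5481.
shape1 = μs = 0.50, shape2 = (1−μ)s = 0.04.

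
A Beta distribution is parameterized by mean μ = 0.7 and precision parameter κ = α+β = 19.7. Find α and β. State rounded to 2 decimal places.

α = 13.79, β = 5.91

α = μκ = 0.7×19.7 = 13.79 and β = (1−μ)κ = 0.3×19.7 = 5.91.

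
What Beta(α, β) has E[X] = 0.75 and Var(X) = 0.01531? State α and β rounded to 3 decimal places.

Let s = α+β. The Beta variance is μ(1−μ)/(s+1).
So s+1 = μ(1−μ)/σ² = (0.75×0.25)/0.01531 = 0.1875/0.01531 = 12.2469, giving s = 11.2469.
Then α = μs = 0.75×11.2469 = 8.435 and β = (1−μ)s = 0.25×11.2469 = 2.812.

α = 8.435, β = 2.812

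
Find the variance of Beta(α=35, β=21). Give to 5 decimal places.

0.00411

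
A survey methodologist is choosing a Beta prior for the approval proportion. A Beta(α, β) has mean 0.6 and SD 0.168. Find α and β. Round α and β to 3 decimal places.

α = 4.502, β = 3.001

σ² = 0.168² = 0.028224.
With s = α+β, Var = μ(1−μ)/(s+1), so s+1 = (0.6×0.4)/0.028224 = 8.5034 and s = 7.5034.
α = μs = 4.502, β = (1−μ)s = 3.001.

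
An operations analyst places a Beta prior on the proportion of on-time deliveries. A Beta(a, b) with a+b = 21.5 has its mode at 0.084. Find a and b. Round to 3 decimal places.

a = 2.638, b = 18.862

Since the density peak of Beta(a,b) is at (a−1)/(a+b−2),
a = 1 + 0.084(21.5−2) = 2.638 and b = 21.5 − 2.638 = 18.862.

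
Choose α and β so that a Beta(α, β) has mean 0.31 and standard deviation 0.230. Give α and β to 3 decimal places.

α = 0.943, β = 2.100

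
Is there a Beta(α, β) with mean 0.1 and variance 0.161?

A Beta with mean μ has variance μ(1−μ)/(α+β+1) < μ(1−μ).
Here μ(1−μ) = 0.1×0.9 = 0.09, and 0.161 ≥ 0.09.

No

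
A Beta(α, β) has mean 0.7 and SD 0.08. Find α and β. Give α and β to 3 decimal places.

α = 22.269, β = 9.544

σ² = 0.08² = 0.0064.
With s = α+β, Var = μ(1−μ)/(s+1), so s+1 = (0.7×0.3)/0.0064 = 32.8125 and s = 31.8125.
α = μs = 22.269, β = (1−μ)s = 9.544.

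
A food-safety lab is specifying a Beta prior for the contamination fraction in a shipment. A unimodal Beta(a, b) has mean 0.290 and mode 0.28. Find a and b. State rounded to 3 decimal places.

With s = a+b: μ = a/s and mode = (a−1)/(s−2). Eliminating a = μs,
μs − 1 = m(s−2) ⇒ s(μ−m) = 1−2m ⇒ s = 0.44/0.010 = 44.0000.
So a = μs = 12.760, b = (1−μ)s = 31.240.

a = 12.760, b = 31.240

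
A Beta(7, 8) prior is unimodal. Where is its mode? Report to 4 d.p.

With α,β > 1, mode = (α−1)/(α+β−2) = 6/13 = 0.4615.

0.4615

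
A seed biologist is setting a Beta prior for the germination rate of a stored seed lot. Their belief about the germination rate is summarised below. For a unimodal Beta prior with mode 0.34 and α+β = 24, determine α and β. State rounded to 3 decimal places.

For α,β>1 the mode is (α−1)/(α+β−2), so α = mode·(κ−2)+1 = 0.34×22+1 = 8.480.
And β = (1−mode)·(κ−2)+1 = 0.66×22+1 = 15.520.

α = 8.480, β = 15.520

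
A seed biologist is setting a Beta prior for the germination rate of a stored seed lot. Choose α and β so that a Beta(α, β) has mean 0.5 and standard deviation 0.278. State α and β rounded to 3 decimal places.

α = 1.117, β = 1.117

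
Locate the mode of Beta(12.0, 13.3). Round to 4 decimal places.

0.4721

With α,β > 1, mode = (α−1)/(α+β−2) = 11.0/23.3 = 0.4721.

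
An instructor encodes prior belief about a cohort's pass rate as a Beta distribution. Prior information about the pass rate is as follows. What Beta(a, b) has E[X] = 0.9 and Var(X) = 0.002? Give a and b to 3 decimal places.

Let s = a+b. The Beta variance is μ(1−μ)/(s+1).
So s+1 = μ(1−μ)/σ² = (0.9×0.1)/0.002 = 0.09/0.002 = 45.0000, giving s = 44.0000.
Then a = μs = 0.9×44.0000 = 39.600 and b = (1−μ)s = 0.1×44.0000 = 4.400.

a = 39.600, b = 4.400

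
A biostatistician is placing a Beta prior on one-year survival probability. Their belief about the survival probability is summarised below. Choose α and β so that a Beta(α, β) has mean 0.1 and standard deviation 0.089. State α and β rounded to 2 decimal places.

σ² = 0.089² = 0.007921.
With s = α+β, Var = μ(1−μ)/(s+1), so s+1 = (0.1×0.9)/0.007921 = 11.3622 and s = 10.3622.
α = μs = 1.04, β = (1−μ)s = 9.33.

α = 1.04, β = 9.33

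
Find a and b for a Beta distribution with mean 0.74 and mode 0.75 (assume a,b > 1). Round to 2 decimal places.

a = 37.00, b = 13.00

Let s = a+b. Mean gives a = μs = 0.74s; mode gives (a−1)/(s−2) = 0.75.
Substituting: 0.74s − 1 = 0.75(s−2) = 0.75s − 1.50, so -0.01s = -0.50 and s = 50.0000.
Then a = 0.74×50.0000 = 37.00 and b = s−a = 13.00.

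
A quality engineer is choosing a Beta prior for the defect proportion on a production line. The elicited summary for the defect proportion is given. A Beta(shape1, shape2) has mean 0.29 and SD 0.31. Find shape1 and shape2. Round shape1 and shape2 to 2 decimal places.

shape1 = 0.33, shape2 = 0.81

Variance = 0.31² = 0.0961. The moment-matching identity shape1+shape2 = μ(1−μ)/Var − 1 gives
shape1+shape2 = 0.2059/0.0961 − 1 = 1.1426, so shape1 = μ·1.1426 = 0.33 and shape2 = (1−μ)·1.1426 = 0.81.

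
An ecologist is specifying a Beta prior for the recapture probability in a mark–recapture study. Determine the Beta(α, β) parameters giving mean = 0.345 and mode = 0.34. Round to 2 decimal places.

α = 22.08, β = 41.92

Let s = α+β. Mean gives α = μs = 0.345s; mode gives (α−1)/(s−2) = 0.34.
Substituting: 0.345s − 1 = 0.34(s−2) = 0.34s − 0.68, so 0.005s = 0.32 and s = 64.0000.
Then α = 0.345×64.0000 = 22.08 and β = s−α = 41.92.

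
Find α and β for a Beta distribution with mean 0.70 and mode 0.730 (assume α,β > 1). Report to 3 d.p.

α = 10.733, β = 4.600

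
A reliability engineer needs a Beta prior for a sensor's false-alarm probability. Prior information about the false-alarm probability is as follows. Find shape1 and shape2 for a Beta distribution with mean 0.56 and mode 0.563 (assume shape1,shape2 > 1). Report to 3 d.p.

Let s = shape1+shape2. Mean gives shape1 = μs = 0.56s; mode gives (shape1−1)/(s−2) = 0.563.
Substituting: 0.56s − 1 = 0.563(s−2) = 0.563s − 1.126, so -0.003s = -0.126 and s = 42.0000.
Then shape1 = 0.56×42.0000 = 23.520 and shape2 = s−shape1 = 18.480.

shape1 = 23.520, shape2 = 18.480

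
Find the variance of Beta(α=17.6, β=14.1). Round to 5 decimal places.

Var = αβ/[(α+β)²(α+β+1)] = (17.6×14.1)/(31.7²×32.7) = 248.16/32859.903 = 0.00755.

0.00755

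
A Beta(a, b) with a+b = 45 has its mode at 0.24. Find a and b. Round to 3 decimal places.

For a,b>1 the mode is (a−1)/(a+b−2), so a = mode·(κ−2)+1 = 0.24×43+1 = 11.320.
And b = (1−mode)·(κ−2)+1 = 0.76×43+1 = 33.680.

a = 11.320, b = 33.680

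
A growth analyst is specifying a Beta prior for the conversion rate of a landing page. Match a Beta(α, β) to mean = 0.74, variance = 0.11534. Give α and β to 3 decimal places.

α = 0.494, β = 0.174

By moment matching, α+β = μ(1−μ)/σ² − 1 = (0.74·0.26)/0.11534 − 1 = 1.6681 − 1 = 0.6681.
Since α/(α+β) = μ, α = 0.74·0.6681 = 0.494 and β = 0.26·0.6681 = 0.174.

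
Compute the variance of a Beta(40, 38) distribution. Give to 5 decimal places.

0.00316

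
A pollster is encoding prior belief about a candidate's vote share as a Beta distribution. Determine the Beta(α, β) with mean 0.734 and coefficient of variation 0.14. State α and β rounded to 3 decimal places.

α = 12.837, β = 4.652

σ = CV·μ = 0.14×0.734 = 0.10276, so σ² = 0.010560.
s+1 = μ(1−μ)/σ² = 0.195244/0.010560 = 18.4897, so s = α+β = 17.4897.
α = μs = 12.837, β = (1−μ)s = 4.652.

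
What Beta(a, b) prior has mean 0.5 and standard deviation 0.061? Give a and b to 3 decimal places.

a = 33.093, b = 33.093

Variance = 0.061² = 0.003721. The moment-matching identity a+b = μ(1−μ)/Var − 1 gives
a+b = 0.25/0.003721 − 1 = 66.1862, so a = μ·66.1862 = 33.093 and b = (1−μ)·66.1862 = 33.093.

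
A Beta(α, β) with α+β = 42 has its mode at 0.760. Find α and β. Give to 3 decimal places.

α = 31.400, β = 10.600

For α,β>1 the mode is (α−1)/(α+β−2), so α = mode·(κ−2)+1 = 0.760×40+1 = 31.400.
And β = (1−mode)·(κ−2)+1 = 0.240×40+1 = 10.600.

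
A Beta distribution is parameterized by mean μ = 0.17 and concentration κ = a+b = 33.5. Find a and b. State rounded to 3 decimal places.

a = 5.695, b = 27.805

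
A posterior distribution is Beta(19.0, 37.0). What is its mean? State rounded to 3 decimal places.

0.339

The Beta mean is α/(α+β) = 19.0/(19.0+37.0) = 0.339.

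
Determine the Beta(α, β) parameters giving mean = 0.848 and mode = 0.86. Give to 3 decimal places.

With s = α+β: μ = α/s and mode = (α−1)/(s−2). Eliminating α = μs,
μs − 1 = m(s−2) ⇒ s(μ−m) = 1−2m ⇒ s = -0.72/-0.012 = 60.0000.
So α = μs = 50.880, β = (1−μ)s = 9.120.

α = 50.880, β = 9.120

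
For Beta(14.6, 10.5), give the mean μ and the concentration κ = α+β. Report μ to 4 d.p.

κ = α+β = 14.6+10.5 = 25.1; μ = α/κ = 14.6/25.1 = 0.5817.

μ = 0.5817, κ = 25.1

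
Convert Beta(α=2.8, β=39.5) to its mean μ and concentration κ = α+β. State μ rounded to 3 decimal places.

κ = α+β = 2.8+39.5 = 42.3; μ = α/κ = 2.8/42.3 = 0.066.

μ = 0.066, κ = 42.3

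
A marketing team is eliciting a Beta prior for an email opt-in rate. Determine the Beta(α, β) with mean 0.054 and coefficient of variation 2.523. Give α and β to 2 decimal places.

α = 0.09, β = 1.66

Var = (CV·μ)² = (2.523×0.054)² = 0.018562.
α+β = μ(1−μ)/Var − 1 = 0.051084/0.018562 − 1 = 1.7521.
Thus α = 0.054·1.7521 = 0.09 and β = 0.946·1.7521 = 1.66.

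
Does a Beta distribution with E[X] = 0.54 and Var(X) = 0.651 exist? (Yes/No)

No

The Beta variance bound is σ² < μ(1−μ).
Here μ(1−μ) = 0.54×0.46 = 0.2484, and 0.651 ≥ 0.2484.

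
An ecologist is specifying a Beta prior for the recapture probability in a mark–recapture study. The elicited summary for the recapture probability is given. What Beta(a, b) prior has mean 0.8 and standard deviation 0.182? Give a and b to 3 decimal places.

First σ² = 0.033124. Setting a = μn, b = (1−μ)n with n = a+b,
μ(1−μ)/(n+1) = 0.033124 ⇒ n+1 = 0.16/0.033124 = 4.8303 ⇒ n = 3.8303.
Hence a = 0.8×3.8303 = 3.064, b = 0.2×3.8303 = 0.766.

a = 3.064, b = 0.766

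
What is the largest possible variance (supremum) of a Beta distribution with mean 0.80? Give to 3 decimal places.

0.160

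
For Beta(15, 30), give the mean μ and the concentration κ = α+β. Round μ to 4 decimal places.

κ = α+β = 15+30 = 45; μ = α/κ = 15/45 = 0.3333.

μ = 0.3333, κ = 45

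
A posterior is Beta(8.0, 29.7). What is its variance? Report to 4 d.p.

Var = αβ/[(α+β)²(α+β+1)] = (8.0×29.7)/(37.7²×38.7) = 237.60/55003.923 = 0.0043.

0.0043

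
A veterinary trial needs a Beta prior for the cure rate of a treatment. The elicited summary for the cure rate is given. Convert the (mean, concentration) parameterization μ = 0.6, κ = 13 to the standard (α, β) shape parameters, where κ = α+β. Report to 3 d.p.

α = μκ = 0.6×13 = 7.800 and β = (1−μ)κ = 0.4×13 = 5.200.

α = 7.800, β = 5.200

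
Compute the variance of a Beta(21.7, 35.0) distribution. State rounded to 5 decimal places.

α+β = 56.7 and αβ = 759.50, so Var = αβ/[(α+β)²(α+β+1)] = 759.50/185499.153 = 0.00409.

0.00409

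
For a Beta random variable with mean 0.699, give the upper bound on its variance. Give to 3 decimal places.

0.210

For fixed mean μ the Beta variance is μ(1−μ)/(α+β+1), increasing as α+β decreases.
Its least upper bound (not attained) is μ(1−μ) = 0.699·0.301 = 0.210.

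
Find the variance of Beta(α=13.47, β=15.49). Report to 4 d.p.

Var = αβ/[(α+β)²(α+β+1)] = (13.47×15.49)/(28.96²×29.96) = 208.6503/25126.900736 = 0.0083.

0.0083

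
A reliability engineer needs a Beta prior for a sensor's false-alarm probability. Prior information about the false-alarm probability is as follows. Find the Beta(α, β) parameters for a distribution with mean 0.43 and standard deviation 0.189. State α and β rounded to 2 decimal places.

First σ² = 0.035721. Setting α = μn, β = (1−μ)n with n = α+β,
μ(1−μ)/(n+1) = 0.035721 ⇒ n+1 = 0.2451/0.035721 = 6.8615 ⇒ n = 5.8615.
Hence α = 0.43×5.8615 = 2.52, β = 0.57×5.8615 = 3.34.

α = 2.52, β = 3.34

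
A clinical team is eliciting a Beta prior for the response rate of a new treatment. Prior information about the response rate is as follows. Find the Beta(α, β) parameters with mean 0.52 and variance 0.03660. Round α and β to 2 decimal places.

α = 3.03, β = 2.79

Let s = α+β. The Beta variance is μ(1−μ)/(s+1).
So s+1 = μ(1−μ)/σ² = (0.52×0.48)/0.03660 = 0.2496/0.03660 = 6.8197, giving s = 5.8197.
Then α = μs = 0.52×5.8197 = 3.03 and β = (1−μ)s = 0.48×5.8197 = 2.79.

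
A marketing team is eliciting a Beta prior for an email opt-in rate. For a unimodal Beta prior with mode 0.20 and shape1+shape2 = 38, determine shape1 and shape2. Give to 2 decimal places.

shape1 = 8.20, shape2 = 29.80

Mode = (shape1−1)/(κ−2) with κ = shape1+shape2, so shape1−1 = 0.20·36 = 7.20.
shape1 = 8.20; shape2 = κ − shape1 = 29.80.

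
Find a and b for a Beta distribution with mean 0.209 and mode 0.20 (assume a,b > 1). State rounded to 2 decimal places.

With s = a+b: μ = a/s and mode = (a−1)/(s−2). Eliminating a = μs,
μs − 1 = m(s−2) ⇒ s(μ−m) = 1−2m ⇒ s = 0.60/0.009 = 66.6667.
So a = μs = 13.93, b = (1−μ)s = 52.73.

a = 13.93, b = 52.73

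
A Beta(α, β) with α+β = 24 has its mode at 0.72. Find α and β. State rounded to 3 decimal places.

Mode = (α−1)/(κ−2) with κ = α+β, so α−1 = 0.72·22 = 15.840.
α = 16.840; β = κ − α = 7.160.

α = 16.840, β = 7.160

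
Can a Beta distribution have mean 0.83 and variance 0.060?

For any Beta, Var(X) < E[X]·(1−E[X]).
Here μ(1−μ) = 0.83×0.17 = 0.1411, and 0.060 < 0.1411.

Yes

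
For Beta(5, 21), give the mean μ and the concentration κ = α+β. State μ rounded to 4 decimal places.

μ = 0.1923, κ = 26

κ = α+β = 5+21 = 26; μ = α/κ = 5/26 = 0.1923.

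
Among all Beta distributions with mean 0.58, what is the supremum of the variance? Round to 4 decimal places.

For fixed mean μ the Beta variance is μ(1−μ)/(α+β+1), increasing as α+β decreases.
Its least upper bound (not attained) is μ(1−μ) = 0.58·0.42 = 0.2436.

0.2436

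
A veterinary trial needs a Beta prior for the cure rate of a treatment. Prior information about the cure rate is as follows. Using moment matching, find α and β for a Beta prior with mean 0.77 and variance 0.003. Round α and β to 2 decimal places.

α = 44.69, β = 13.35

By moment matching, α+β = μ(1−μ)/σ² − 1 = (0.77·0.23)/0.003 − 1 = 59.0333 − 1 = 58.0333.
Since α/(α+β) = μ, α = 0.77·58.0333 = 44.69 and β = 0.23·58.0333 = 13.35.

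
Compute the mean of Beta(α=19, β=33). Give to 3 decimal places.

0.365

E[X] = α/(α+β) = 19/52 = 0.365.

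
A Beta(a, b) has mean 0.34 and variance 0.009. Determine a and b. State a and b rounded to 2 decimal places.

a = 8.14, b = 15.80

Write ν = a+b; then a = μν and Var = μ(1−μ)/(ν+1).
ν = μ(1−μ)/Var − 1 = 0.2244/0.009 − 1 = 23.9333.
a = 0.34·23.9333 = 8.14, b = 0.66·23.9333 = 15.80.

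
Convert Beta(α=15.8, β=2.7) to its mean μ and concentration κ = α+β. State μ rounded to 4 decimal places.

κ = α+β = 15.8+2.7 = 18.5; μ = α/κ = 15.8/18.5 = 0.8541.

μ = 0.8541, κ = 18.5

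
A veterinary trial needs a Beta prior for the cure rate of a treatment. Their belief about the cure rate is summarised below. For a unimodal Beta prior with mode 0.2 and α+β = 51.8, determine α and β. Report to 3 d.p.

Since the density peak of Beta(α,β) is at (α−1)/(α+β−2),
α = 1 + 0.2(51.8−2) = 10.960 and β = 51.8 − 10.960 = 40.840.

α = 10.960, β = 40.840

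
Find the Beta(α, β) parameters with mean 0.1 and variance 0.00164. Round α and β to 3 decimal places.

Write ν = α+β; then α = μν and Var = μ(1−μ)/(ν+1).
ν = μ(1−μ)/Var − 1 = 0.09/0.00164 − 1 = 53.8780.
α = 0.1·53.8780 = 5.388, β = 0.9·53.8780 = 48.490.

α = 5.388, β = 48.490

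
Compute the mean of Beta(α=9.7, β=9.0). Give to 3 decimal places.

The Beta mean is α/(α+β) = 9.7/(9.7+9.0) = 0.519.

0.519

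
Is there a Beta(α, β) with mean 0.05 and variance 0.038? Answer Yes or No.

Yes

The Beta variance bound is σ² < μ(1−μ).
Here μ(1−μ) = 0.05×0.95 = 0.0475, and 0.038 < 0.0475.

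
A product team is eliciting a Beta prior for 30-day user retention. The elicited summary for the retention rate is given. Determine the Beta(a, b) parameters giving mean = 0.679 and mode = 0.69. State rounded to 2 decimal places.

a = 23.46, b = 11.09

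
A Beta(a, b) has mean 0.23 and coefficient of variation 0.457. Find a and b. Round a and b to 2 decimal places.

σ = CV·μ = 0.457×0.23 = 0.10511, so σ² = 0.011048.
s+1 = μ(1−μ)/σ² = 0.1771/0.011048 = 16.0299, so s = a+b = 15.0299.
a = μs = 3.46, b = (1−μ)s = 11.57.

a = 3.46, b = 11.57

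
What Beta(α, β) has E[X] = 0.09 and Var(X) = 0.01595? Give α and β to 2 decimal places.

α = 0.37, β = 3.76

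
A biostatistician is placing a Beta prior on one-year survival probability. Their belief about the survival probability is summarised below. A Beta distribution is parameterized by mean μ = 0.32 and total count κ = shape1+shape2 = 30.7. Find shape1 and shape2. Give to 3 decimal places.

shape1 = 9.824, shape2 = 20.876

Split κ in proportion μ : (1−μ): shape1 = 0.32·30.7 = 9.824, shape2 = 30.7 − 9.824 = 20.876.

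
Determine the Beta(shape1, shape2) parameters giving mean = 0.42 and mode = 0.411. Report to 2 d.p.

Let s = shape1+shape2. Mean gives shape1 = μs = 0.42s; mode gives (shape1−1)/(s−2) = 0.411.
Substituting: 0.42s − 1 = 0.411(s−2) = 0.411s − 0.822, so 0.009s = 0.178 and s = 19.7778.
Then shape1 = 0.42×19.7778 = 8.31 and shape2 = s−shape1 = 11.47.

shape1 = 8.31, shape2 = 11.47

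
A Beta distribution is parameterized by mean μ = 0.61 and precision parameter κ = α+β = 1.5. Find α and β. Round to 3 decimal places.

α = μκ = 0.61×1.5 = 0.915 and β = (1−μ)κ = 0.39×1.5 = 0.585.

α = 0.915, β = 0.585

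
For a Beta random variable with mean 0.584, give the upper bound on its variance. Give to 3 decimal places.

Var = μ(1−μ)/(α+β+1), which approaches μ(1−μ) as α+β → 0.
So the supremum is μ(1−μ) = 0.584×0.416 = 0.243.

0.243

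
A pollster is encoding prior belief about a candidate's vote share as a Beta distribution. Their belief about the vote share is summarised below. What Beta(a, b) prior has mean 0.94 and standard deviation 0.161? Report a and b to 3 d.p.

a = 1.105, b = 0.071

First σ² = 0.025921. Setting a = μn, b = (1−μ)n with n = a+b,
μ(1−μ)/(n+1) = 0.025921 ⇒ n+1 = 0.0564/0.025921 = 2.1758 ⇒ n = 1.1758.
Hence a = 0.94×1.1758 = 1.105, b = 0.06×1.1758 = 0.071.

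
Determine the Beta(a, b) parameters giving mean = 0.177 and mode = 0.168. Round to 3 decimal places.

a = 13.059, b = 60.719

With s = a+b: μ = a/s and mode = (a−1)/(s−2). Eliminating a = μs,
μs − 1 = m(s−2) ⇒ s(μ−m) = 1−2m ⇒ s = 0.664/0.009 = 73.7778.
So a = μs = 13.059, b = (1−μ)s = 60.719.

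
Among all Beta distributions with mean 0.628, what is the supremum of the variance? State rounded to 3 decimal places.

Var = μ(1−μ)/(α+β+1), which approaches μ(1−μ) as α+β → 0.
So the supremum is μ(1−μ) = 0.628×0.372 = 0.234.

0.234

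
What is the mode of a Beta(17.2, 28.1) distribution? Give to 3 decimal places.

0.374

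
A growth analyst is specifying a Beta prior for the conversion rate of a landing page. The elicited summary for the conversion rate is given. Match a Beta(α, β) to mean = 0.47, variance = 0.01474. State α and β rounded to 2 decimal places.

α = 7.47, β = 8.43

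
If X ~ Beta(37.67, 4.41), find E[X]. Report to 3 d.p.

0.895

The Beta mean is α/(α+β) = 37.67/(37.67+4.41) = 0.895.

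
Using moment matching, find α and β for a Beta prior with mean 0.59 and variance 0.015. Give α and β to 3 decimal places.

α = 8.925, β = 6.202

Let s = α+β. The Beta variance is μ(1−μ)/(s+1).
So s+1 = μ(1−μ)/σ² = (0.59×0.41)/0.015 = 0.2419/0.015 = 16.1267, giving s = 15.1267.
Then α = μs = 0.59×15.1267 = 8.925 and β = (1−μ)s = 0.41×15.1267 = 6.202.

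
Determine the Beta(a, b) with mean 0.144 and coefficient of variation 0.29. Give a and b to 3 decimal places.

a = 10.034, b = 59.649

σ = CV·μ = 0.29×0.144 = 0.04176, so σ² = 0.001744.
s+1 = μ(1−μ)/σ² = 0.123264/0.001744 = 70.6830, so s = a+b = 69.6830.
a = μs = 10.034, b = (1−μ)s = 59.649.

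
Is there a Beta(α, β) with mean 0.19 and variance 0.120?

For any Beta, Var(X) < E[X]·(1−E[X]).
Here μ(1−μ) = 0.19×0.81 = 0.1539, and 0.120 < 0.1539.

Yes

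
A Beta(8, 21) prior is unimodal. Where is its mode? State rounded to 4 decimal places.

With α,β > 1, mode = (α−1)/(α+β−2) = 7/27 = 0.2593.

0.2593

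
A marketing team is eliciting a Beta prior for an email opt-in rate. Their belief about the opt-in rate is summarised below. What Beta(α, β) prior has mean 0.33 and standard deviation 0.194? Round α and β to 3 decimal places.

α = 1.609, β = 3.266

Variance = 0.194² = 0.037636. The moment-matching identity α+β = μ(1−μ)/Var − 1 gives
α+β = 0.2211/0.037636 − 1 = 4.8747, so α = μ·4.8747 = 1.609 and β = (1−μ)·4.8747 = 3.266.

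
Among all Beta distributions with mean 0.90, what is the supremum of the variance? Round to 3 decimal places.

0.090

For fixed mean μ the Beta variance is μ(1−μ)/(α+β+1), increasing as α+β decreases.
Its least upper bound (not attained) is μ(1−μ) = 0.90·0.10 = 0.090.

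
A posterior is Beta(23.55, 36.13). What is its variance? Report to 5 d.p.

Var = αβ/[(α+β)²(α+β+1)] = (23.55×36.13)/(59.68²×60.68) = 850.8615/216124.101632 = 0.00394.

0.00394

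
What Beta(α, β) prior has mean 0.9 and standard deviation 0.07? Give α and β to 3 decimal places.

α = 15.631, β = 1.737

First σ² = 0.0049. Setting α = μn, β = (1−μ)n with n = α+β,
μ(1−μ)/(n+1) = 0.0049 ⇒ n+1 = 0.09/0.0049 = 18.3673 ⇒ n = 17.3673.
Hence α = 0.9×17.3673 = 15.631, β = 0.1×17.3673 = 1.737.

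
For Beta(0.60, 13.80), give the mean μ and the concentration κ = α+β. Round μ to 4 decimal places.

κ = α+β = 0.60+13.80 = 14.40; μ = α/κ = 0.60/14.40 = 0.0417.

μ = 0.0417, κ = 14.40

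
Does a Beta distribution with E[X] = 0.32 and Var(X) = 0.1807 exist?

Yes

A Beta with mean μ has variance μ(1−μ)/(α+β+1) < μ(1−μ).
Here μ(1−μ) = 0.32×0.68 = 0.2176, and 0.1807 < 0.2176.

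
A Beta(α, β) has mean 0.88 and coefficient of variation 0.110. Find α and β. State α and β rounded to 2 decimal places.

α = 9.04, β = 1.23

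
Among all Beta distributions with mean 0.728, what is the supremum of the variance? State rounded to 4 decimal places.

Var = μ(1−μ)/(α+β+1), which approaches μ(1−μ) as α+β → 0.
So the supremum is μ(1−μ) = 0.728×0.272 = 0.1980.

0.1980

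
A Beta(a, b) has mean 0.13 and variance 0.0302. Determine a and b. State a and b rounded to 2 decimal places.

a = 0.36, b = 2.39

Write ν = a+b; then a = μν and Var = μ(1−μ)/(ν+1).
ν = μ(1−μ)/Var − 1 = 0.1131/0.0302 − 1 = 2.7450.
a = 0.13·2.7450 = 0.36, b = 0.87·2.7450 = 2.39.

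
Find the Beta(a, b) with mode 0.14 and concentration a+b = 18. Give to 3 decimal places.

a = 3.240, b = 14.760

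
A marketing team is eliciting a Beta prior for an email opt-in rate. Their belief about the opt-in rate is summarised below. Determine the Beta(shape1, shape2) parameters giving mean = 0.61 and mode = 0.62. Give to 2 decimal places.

shape1 = 14.64, shape2 = 9.36

With s = shape1+shape2: μ = shape1/s and mode = (shape1−1)/(s−2). Eliminating shape1 = μs,
μs − 1 = m(s−2) ⇒ s(μ−m) = 1−2m ⇒ s = -0.24/-0.01 = 24.0000.
So shape1 = μs = 14.64, shape2 = (1−μ)s = 9.36.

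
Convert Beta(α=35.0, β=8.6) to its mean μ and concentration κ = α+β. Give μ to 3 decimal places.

κ = α+β = 35.0+8.6 = 43.6; μ = α/κ = 35.0/43.6 = 0.803.

μ = 0.803, κ = 43.6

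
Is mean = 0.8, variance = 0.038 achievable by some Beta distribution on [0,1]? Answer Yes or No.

Yes

A Beta with mean μ has variance μ(1−μ)/(α+β+1) < μ(1−μ).
Here μ(1−μ) = 0.8×0.2 = 0.16, and 0.038 < 0.16.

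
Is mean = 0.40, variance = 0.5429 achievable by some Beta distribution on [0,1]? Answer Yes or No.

For any Beta, Var(X) < E[X]·(1−E[X]).
Here μ(1−μ) = 0.40×0.60 = 0.2400, and 0.5429 ≥ 0.2400.

No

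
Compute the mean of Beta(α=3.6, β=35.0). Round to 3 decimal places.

E[X] = α/(α+β) = 3.6/38.6 = 0.093.

0.093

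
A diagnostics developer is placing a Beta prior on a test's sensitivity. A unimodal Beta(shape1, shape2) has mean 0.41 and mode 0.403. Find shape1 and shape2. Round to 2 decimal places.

shape1 = 11.36, shape2 = 16.35

Let s = shape1+shape2. Mean gives shape1 = μs = 0.41s; mode gives (shape1−1)/(s−2) = 0.403.
Substituting: 0.41s − 1 = 0.403(s−2) = 0.403s − 0.806, so 0.007s = 0.194 and s = 27.7143.
Then shape1 = 0.41×27.7143 = 11.36 and shape2 = s−shape1 = 16.35.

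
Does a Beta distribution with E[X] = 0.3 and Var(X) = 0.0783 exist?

The Beta variance bound is σ² < μ(1−μ).
Here μ(1−μ) = 0.3×0.7 = 0.21, and 0.0783 < 0.21.

Yes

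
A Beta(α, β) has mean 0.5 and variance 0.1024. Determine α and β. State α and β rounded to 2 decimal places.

α = 0.72, β = 0.72

Write ν = α+β; then α = μν and Var = μ(1−μ)/(ν+1).
ν = μ(1−μ)/Var − 1 = 0.25/0.1024 − 1 = 1.4414.
α = 0.5·1.4414 = 0.72, β = 0.5·1.4414 = 0.72.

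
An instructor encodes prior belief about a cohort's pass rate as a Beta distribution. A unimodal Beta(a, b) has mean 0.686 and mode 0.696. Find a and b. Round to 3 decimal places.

a = 26.891, b = 12.309

Let s = a+b. Mean gives a = μs = 0.686s; mode gives (a−1)/(s−2) = 0.696.
Substituting: 0.686s − 1 = 0.696(s−2) = 0.696s − 1.392, so -0.010s = -0.392 and s = 39.2000.
Then a = 0.686×39.2000 = 26.891 and b = s−a = 12.309.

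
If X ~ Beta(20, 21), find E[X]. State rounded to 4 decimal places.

0.4878

The Beta mean is α/(α+β) = 20/(20+21) = 0.4878.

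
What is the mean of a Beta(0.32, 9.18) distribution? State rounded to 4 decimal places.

0.0337

The Beta mean is α/(α+β) = 0.32/(0.32+9.18) = 0.0337.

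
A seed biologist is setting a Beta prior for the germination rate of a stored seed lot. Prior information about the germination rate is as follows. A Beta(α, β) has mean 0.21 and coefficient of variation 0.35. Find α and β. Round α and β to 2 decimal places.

α = 6.24, β = 23.47

σ = CV·μ = 0.35×0.21 = 0.07350, so σ² = 0.005402.
s+1 = μ(1−μ)/σ² = 0.1659/0.005402 = 30.7094, so s = α+β = 29.7094.
α = μs = 6.24, β = (1−μ)s = 23.47.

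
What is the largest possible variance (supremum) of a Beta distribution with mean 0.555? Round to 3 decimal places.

0.247

For fixed mean μ the Beta variance is μ(1−μ)/(α+β+1), increasing as α+β decreases.
Its least upper bound (not attained) is μ(1−μ) = 0.555·0.445 = 0.247.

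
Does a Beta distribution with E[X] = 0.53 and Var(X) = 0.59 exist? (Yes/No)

For any Beta, Var(X) < E[X]·(1−E[X]).
Here μ(1−μ) = 0.53×0.47 = 0.2491, and 0.59 ≥ 0.2491.

No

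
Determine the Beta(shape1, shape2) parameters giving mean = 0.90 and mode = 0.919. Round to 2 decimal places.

Let s = shape1+shape2. Mean gives shape1 = μs = 0.90s; mode gives (shape1−1)/(s−2) = 0.919.
Substituting: 0.90s − 1 = 0.919(s−2) = 0.919s − 1.838, so -0.019s = -0.838 and s = 44.1053.
Then shape1 = 0.90×44.1053 = 39.69 and shape2 = s−shape1 = 4.41.

shape1 = 39.69, shape2 = 4.41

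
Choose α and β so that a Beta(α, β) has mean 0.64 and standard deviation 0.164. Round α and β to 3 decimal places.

α = 4.842, β = 2.724

σ² = 0.164² = 0.026896.
With s = α+β, Var = μ(1−μ)/(s+1), so s+1 = (0.64×0.36)/0.026896 = 8.5663 and s = 7.5663.
α = μs = 4.842, β = (1−μ)s = 2.724.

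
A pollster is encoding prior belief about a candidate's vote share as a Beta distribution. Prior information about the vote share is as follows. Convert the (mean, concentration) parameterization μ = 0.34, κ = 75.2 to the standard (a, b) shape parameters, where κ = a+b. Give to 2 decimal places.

Split κ in proportion μ : (1−μ): a = 0.34·75.2 = 25.57, b = 75.2 − 25.57 = 49.63.

a = 25.57, b = 49.63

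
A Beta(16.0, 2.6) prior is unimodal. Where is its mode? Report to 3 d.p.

The density x^(α−1)(1−x)^(β−1) is maximised at (α−1)/(α+β−2) = 15.0/16.6 = 0.904.

0.904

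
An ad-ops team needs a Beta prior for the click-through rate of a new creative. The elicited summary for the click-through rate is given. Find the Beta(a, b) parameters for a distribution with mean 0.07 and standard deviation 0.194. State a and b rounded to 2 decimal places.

First σ² = 0.037636. Setting a = μn, b = (1−μ)n with n = a+b,
μ(1−μ)/(n+1) = 0.037636 ⇒ n+1 = 0.0651/0.037636 = 1.7297 ⇒ n = 0.7297.
Hence a = 0.07×0.7297 = 0.05, b = 0.93×0.7297 = 0.68.

a = 0.05, b = 0.68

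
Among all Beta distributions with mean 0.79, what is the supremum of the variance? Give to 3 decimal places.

0.166

Var = μ(1−μ)/(α+β+1), which approaches μ(1−μ) as α+β → 0.
So the supremum is μ(1−μ) = 0.79×0.21 = 0.166.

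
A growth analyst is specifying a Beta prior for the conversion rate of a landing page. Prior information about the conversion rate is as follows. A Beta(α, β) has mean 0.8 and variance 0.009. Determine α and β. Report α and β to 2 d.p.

α = 13.42, β = 3.36

Write ν = α+β; then α = μν and Var = μ(1−μ)/(ν+1).
ν = μ(1−μ)/Var − 1 = 0.16/0.009 − 1 = 16.7778.
α = 0.8·16.7778 = 13.42, β = 0.2·16.7778 = 3.36.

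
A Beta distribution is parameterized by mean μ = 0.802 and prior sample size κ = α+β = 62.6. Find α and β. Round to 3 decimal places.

α = 50.205, β = 12.395

Split κ in proportion μ : (1−μ): α = 0.802·62.6 = 50.205, β = 62.6 − 50.205 = 12.395.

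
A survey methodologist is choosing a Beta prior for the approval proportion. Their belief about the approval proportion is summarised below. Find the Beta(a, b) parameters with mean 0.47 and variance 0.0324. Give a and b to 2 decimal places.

a = 3.14, b = 3.54

Let s = a+b. The Beta variance is μ(1−μ)/(s+1).
So s+1 = μ(1−μ)/σ² = (0.47×0.53)/0.0324 = 0.2491/0.0324 = 7.6883, giving s = 6.6883.
Then a = μs = 0.47×6.6883 = 3.14 and b = (1−μ)s = 0.53×6.6883 = 3.54.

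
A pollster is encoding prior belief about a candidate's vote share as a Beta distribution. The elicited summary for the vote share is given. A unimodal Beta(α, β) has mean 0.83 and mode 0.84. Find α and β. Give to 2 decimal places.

Let s = α+β. Mean gives α = μs = 0.83s; mode gives (α−1)/(s−2) = 0.84.
Substituting: 0.83s − 1 = 0.84(s−2) = 0.84s − 1.68, so -0.01s = -0.68 and s = 68.0000.
Then α = 0.83×68.0000 = 56.44 and β = s−α = 11.56.

α = 56.44, β = 11.56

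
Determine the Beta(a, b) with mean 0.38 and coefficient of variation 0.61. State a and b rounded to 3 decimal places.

a = 1.286, b = 2.099

Var = (CV·μ)² = (0.61×0.38)² = 0.053731.
a+b = μ(1−μ)/Var − 1 = 0.2356/0.053731 − 1 = 3.3848.
Thus a = 0.38·3.3848 = 1.286 and b = 0.62·3.3848 = 2.099.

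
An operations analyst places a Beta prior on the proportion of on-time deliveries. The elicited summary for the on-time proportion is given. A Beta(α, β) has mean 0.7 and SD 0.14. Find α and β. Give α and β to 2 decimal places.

Variance = 0.14² = 0.0196. The moment-matching identity α+β = μ(1−μ)/Var − 1 gives
α+β = 0.21/0.0196 − 1 = 9.7143, so α = μ·9.7143 = 6.80 and β = (1−μ)·9.7143 = 2.91.

α = 6.80, β = 2.91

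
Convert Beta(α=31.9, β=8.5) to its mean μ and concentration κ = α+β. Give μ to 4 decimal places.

κ = α+β = 31.9+8.5 = 40.4; μ = α/κ = 31.9/40.4 = 0.7896.

μ = 0.7896, κ = 40.4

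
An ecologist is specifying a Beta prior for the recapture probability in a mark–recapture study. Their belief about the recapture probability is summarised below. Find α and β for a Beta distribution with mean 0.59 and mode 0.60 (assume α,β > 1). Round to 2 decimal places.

Let s = α+β. Mean gives α = μs = 0.59s; mode gives (α−1)/(s−2) = 0.60.
Substituting: 0.59s − 1 = 0.60(s−2) = 0.60s − 1.20, so -0.01s = -0.20 and s = 20.0000.
Then α = 0.59×20.0000 = 11.80 and β = s−α = 8.20.

α = 11.80, β = 8.20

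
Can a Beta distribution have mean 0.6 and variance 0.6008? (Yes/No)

No

A Beta with mean μ has variance μ(1−μ)/(α+β+1) < μ(1−μ).
Here μ(1−μ) = 0.6×0.4 = 0.24, and 0.6008 ≥ 0.24.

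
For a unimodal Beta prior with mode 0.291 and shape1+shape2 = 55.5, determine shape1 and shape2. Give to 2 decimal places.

Mode = (shape1−1)/(κ−2) with κ = shape1+shape2, so shape1−1 = 0.291·53.5 = 15.57.
shape1 = 16.57; shape2 = κ − shape1 = 38.93.

shape1 = 16.57, shape2 = 38.93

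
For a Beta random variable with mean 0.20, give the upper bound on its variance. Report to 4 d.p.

0.1600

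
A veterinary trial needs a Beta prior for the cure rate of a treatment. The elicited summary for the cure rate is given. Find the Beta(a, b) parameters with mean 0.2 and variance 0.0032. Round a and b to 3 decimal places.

Let s = a+b. The Beta variance is μ(1−μ)/(s+1).
So s+1 = μ(1−μ)/σ² = (0.2×0.8)/0.0032 = 0.16/0.0032 = 50.0000, giving s = 49.0000.
Then a = μs = 0.2×49.0000 = 9.800 and b = (1−μ)s = 0.8×49.0000 = 39.200.

a = 9.800, b = 39.200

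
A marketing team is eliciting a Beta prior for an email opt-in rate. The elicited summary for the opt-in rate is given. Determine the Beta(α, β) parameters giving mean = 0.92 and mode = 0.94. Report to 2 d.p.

α = 40.48, β = 3.52

With s = α+β: μ = α/s and mode = (α−1)/(s−2). Eliminating α = μs,
μs − 1 = m(s−2) ⇒ s(μ−m) = 1−2m ⇒ s = -0.88/-0.02 = 44.0000.
So α = μs = 40.48, β = (1−μ)s = 3.52.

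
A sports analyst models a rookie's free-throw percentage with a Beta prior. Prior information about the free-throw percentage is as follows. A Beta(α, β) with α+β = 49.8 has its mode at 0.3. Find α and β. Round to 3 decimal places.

For α,β>1 the mode is (α−1)/(α+β−2), so α = mode·(κ−2)+1 = 0.3×47.8+1 = 15.340.
And β = (1−mode)·(κ−2)+1 = 0.7×47.8+1 = 34.460.

α = 15.340, β = 34.460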